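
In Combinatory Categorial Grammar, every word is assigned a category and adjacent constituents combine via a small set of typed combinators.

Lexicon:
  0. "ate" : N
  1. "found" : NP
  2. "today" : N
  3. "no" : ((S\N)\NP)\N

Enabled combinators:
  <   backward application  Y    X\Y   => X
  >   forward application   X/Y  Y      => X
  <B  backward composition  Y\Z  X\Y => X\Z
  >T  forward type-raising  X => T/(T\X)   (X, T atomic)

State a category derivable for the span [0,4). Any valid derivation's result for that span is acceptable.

[0,4] S   <
  [0,1] "ate" : N
  [1,4] S\N   <
    [1,2] "found" : NP
    [2,4] (S\N)\NP   <
      [2,3] "today" : N
      [3,4] "no" : ((S\N)\NP)\N

S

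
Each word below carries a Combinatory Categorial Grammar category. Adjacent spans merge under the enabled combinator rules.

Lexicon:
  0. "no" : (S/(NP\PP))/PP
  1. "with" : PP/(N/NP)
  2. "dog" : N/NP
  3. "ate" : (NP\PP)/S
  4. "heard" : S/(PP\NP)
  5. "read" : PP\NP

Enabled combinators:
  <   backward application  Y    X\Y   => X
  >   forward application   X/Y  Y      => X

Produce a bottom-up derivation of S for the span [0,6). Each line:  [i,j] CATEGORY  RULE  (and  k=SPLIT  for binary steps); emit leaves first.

[0,6] S   >
  [0,3] S/(NP\PP)   >
    [0,1] "no" : (S/(NP\PP))/PP
    [1,3] PP   >
      [1,2] "with" : PP/(N/NP)
      [2,3] "dog" : N/NP
  [3,6] NP\PP   >
    [3,4] "ate" : (NP\PP)/S
    [4,6] S   >
      [4,5] "heard" : S/(PP\NP)
      [5,6] "read" : PP\NP

[0,1] (S/(NP\PP))/PP  lex  "no"
[1,2] PP/(N/NP)  lex  "with"
[2,3] N/NP  lex  "dog"
[1,3] PP  >  k=2
[0,3] S/(NP\PP)  >  k=1
[3,4] (NP\PP)/S  lex  "ate"
[4,5] S/(PP\NP)  lex  "heard"
[5,6] PP\NP  lex  "read"
[4,6] S  >  k=5
[3,6] NP\PP  >  k=4
[0,6] S  >  k=3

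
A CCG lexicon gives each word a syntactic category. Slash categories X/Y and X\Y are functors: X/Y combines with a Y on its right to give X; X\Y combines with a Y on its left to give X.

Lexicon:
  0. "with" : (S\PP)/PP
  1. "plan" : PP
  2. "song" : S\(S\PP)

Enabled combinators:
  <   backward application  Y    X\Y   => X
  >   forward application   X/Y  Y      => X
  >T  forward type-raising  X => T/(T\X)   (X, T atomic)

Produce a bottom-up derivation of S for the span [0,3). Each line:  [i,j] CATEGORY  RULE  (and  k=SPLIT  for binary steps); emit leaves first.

[0,1] (S\PP)/PP  lex  "with"
[1,2] PP  lex  "plan"
[0,2] S\PP  >  k=1
[2,3] S\(S\PP)  lex  "song"
[0,3] S  <  k=2

[0,3] S   <
  [0,2] S\PP   >
    [0,1] "with" : (S\PP)/PP
    [1,2] "plan" : PP
  [2,3] "song" : S\(S\PP)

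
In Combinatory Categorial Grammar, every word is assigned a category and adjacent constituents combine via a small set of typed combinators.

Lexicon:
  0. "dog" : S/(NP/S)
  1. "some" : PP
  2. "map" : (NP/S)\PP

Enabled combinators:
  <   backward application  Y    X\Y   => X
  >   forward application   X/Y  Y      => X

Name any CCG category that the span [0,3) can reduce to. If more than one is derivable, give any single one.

[0,3] S   >
  [0,1] "dog" : S/(NP/S)
  [1,3] NP/S   <
    [1,2] "some" : PP
    [2,3] "map" : (NP/S)\PP

S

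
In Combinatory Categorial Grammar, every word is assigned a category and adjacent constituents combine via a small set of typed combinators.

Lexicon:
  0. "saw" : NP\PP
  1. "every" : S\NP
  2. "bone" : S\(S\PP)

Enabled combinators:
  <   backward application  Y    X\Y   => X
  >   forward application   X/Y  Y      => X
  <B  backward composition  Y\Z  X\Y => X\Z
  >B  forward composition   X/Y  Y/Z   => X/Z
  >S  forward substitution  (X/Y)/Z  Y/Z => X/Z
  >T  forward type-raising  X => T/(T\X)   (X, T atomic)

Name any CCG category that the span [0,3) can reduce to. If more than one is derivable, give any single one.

S

[0,3] S   <
  [0,2] S\PP   <B
    [0,1] "saw" : NP\PP
    [1,2] "every" : S\NP
  [2,3] "bone" : S\(S\PP)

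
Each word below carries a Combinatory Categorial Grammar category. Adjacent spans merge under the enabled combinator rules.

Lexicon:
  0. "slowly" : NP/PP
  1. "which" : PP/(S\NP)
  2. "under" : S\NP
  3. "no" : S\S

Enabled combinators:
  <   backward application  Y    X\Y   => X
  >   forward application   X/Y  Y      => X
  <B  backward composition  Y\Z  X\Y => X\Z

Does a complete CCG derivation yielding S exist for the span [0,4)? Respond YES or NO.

NO

NP/PP PP/(S\NP) S\NP S\S
CKY chart[0,4] = {NP}; S ∉ chart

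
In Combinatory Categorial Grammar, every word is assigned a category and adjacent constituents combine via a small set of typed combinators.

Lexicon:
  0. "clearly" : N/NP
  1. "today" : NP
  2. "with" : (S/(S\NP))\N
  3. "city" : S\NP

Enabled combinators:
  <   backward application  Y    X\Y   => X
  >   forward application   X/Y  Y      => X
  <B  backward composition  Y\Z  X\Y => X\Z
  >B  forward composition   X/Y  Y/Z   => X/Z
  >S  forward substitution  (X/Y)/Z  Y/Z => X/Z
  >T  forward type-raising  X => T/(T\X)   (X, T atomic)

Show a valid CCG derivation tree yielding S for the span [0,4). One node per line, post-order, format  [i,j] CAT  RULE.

[0,1] N/NP  lex  "clearly"
[1,2] NP  lex  "today"
[0,2] N  >  k=1
[2,3] (S/(S\NP))\N  lex  "with"
[0,3] S/(S\NP)  <  k=2
[3,4] S\NP  lex  "city"
[0,4] S  >  k=3

[0,4] S   >
  [0,3] S/(S\NP)   <
    [0,2] N   >
      [0,1] "clearly" : N/NP
      [1,2] "today" : NP
    [2,3] "with" : (S/(S\NP))\N
  [3,4] "city" : S\NP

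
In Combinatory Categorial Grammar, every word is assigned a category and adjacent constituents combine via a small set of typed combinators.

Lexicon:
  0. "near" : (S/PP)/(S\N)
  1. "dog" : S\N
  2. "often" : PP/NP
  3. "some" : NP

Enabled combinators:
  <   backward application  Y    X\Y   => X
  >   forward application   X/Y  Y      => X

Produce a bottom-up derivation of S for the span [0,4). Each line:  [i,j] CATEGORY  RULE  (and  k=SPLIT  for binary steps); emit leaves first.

[0,1] (S/PP)/(S\N)  lex  "near"
[1,2] S\N  lex  "dog"
[0,2] S/PP  >  k=1
[2,3] PP/NP  lex  "often"
[3,4] NP  lex  "some"
[2,4] PP  >  k=3
[0,4] S  >  k=2

[0,4] S   >
  [0,2] S/PP   >
    [0,1] "near" : (S/PP)/(S\N)
    [1,2] "dog" : S\N
  [2,4] PP   >
    [2,3] "often" : PP/NP
    [3,4] "some" : NP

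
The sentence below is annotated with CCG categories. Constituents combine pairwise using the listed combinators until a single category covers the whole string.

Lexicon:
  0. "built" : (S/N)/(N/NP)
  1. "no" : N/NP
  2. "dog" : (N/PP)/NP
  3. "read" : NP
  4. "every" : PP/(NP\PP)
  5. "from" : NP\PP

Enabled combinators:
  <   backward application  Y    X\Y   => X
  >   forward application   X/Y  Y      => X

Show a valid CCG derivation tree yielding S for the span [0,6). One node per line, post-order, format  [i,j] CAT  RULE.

[0,6] S   >
  [0,2] S/N   >
    [0,1] "built" : (S/N)/(N/NP)
    [1,2] "no" : N/NP
  [2,6] N   >
    [2,4] N/PP   >
      [2,3] "dog" : (N/PP)/NP
      [3,4] "read" : NP
    [4,6] PP   >
      [4,5] "every" : PP/(NP\PP)
      [5,6] "from" : NP\PP

[0,1] (S/N)/(N/NP)  lex  "built"
[1,2] N/NP  lex  "no"
[0,2] S/N  >  k=1
[2,3] (N/PP)/NP  lex  "dog"
[3,4] NP  lex  "read"
[2,4] N/PP  >  k=3
[4,5] PP/(NP\PP)  lex  "every"
[5,6] NP\PP  lex  "from"
[4,6] PP  >  k=5
[2,6] N  >  k=4
[0,6] S  >  k=2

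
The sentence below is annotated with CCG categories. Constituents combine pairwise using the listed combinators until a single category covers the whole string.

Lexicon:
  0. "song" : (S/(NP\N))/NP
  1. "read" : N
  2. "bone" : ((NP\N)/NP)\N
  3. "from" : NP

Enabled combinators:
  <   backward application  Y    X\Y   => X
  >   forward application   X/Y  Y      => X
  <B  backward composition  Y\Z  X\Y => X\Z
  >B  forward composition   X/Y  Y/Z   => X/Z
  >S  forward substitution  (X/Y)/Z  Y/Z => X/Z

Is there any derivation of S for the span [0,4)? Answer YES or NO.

YES

[0,4] S   >
  [0,3] S/NP   >S
    [0,1] "song" : (S/(NP\N))/NP
    [1,3] (NP\N)/NP   <
      [1,2] "read" : N
      [2,3] "bone" : ((NP\N)/NP)\N
  [3,4] "from" : NP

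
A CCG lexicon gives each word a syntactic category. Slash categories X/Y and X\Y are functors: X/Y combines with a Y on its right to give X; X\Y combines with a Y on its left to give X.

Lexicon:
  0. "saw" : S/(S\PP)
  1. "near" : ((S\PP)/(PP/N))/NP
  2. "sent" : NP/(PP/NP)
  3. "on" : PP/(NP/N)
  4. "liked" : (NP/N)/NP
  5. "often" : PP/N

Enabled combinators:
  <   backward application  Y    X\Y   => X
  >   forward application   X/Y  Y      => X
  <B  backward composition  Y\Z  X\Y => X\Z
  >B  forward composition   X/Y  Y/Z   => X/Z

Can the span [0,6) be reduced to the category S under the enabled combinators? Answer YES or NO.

YES

[0,6] S   >
  [0,1] "saw" : S/(S\PP)
  [1,6] S\PP   >
    [1,5] (S\PP)/(PP/N)   >
      [1,2] "near" : ((S\PP)/(PP/N))/NP
      [2,5] NP   >
        [2,3] "sent" : NP/(PP/NP)
        [3,5] PP/NP   >B
          [3,4] "on" : PP/(NP/N)
          [4,5] "liked" : (NP/N)/NP
    [5,6] "often" : PP/N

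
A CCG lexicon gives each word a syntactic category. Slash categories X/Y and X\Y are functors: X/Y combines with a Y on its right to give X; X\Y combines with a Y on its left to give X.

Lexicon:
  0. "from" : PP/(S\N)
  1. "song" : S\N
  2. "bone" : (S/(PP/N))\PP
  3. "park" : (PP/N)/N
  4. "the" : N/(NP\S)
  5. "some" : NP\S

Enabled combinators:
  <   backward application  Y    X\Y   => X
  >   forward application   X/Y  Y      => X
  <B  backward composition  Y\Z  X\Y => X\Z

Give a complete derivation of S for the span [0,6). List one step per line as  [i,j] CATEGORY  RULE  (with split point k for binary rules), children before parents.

[0,6] S   >
  [0,3] S/(PP/N)   <
    [0,2] PP   >
      [0,1] "from" : PP/(S\N)
      [1,2] "song" : S\N
    [2,3] "bone" : (S/(PP/N))\PP
  [3,6] PP/N   >
    [3,4] "park" : (PP/N)/N
    [4,6] N   >
      [4,5] "the" : N/(NP\S)
      [5,6] "some" : NP\S

[0,1] PP/(S\N)  lex  "from"
[1,2] S\N  lex  "song"
[0,2] PP  >  k=1
[2,3] (S/(PP/N))\PP  lex  "bone"
[0,3] S/(PP/N)  <  k=2
[3,4] (PP/N)/N  lex  "park"
[4,5] N/(NP\S)  lex  "the"
[5,6] NP\S  lex  "some"
[4,6] N  >  k=5
[3,6] PP/N  >  k=4
[0,6] S  >  k=3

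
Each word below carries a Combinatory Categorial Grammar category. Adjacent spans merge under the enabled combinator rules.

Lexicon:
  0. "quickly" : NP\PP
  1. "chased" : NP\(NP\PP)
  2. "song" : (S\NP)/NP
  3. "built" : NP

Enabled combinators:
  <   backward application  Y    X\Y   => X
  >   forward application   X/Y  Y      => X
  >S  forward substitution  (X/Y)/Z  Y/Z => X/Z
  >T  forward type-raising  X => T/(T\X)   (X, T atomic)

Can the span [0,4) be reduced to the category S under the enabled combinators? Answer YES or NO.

YES

[0,4] S   <
  [0,2] NP   <
    [0,1] "quickly" : NP\PP
    [1,2] "chased" : NP\(NP\PP)
  [2,4] S\NP   >
    [2,3] "song" : (S\NP)/NP
    [3,4] "built" : NP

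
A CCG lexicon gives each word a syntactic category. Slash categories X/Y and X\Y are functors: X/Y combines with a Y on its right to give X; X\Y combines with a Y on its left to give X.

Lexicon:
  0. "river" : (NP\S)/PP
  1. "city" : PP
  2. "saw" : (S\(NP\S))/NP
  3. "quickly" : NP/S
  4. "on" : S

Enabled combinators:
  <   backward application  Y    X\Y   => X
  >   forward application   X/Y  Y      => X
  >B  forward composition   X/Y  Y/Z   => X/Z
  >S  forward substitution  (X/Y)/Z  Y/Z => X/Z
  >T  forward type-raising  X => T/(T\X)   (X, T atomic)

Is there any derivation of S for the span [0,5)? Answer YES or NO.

YES

[0,5] S   <
  [0,2] NP\S   >
    [0,1] "river" : (NP\S)/PP
    [1,2] "city" : PP
  [2,5] S\(NP\S)   >
    [2,3] "saw" : (S\(NP\S))/NP
    [3,5] NP   >
      [3,4] "quickly" : NP/S
      [4,5] "on" : S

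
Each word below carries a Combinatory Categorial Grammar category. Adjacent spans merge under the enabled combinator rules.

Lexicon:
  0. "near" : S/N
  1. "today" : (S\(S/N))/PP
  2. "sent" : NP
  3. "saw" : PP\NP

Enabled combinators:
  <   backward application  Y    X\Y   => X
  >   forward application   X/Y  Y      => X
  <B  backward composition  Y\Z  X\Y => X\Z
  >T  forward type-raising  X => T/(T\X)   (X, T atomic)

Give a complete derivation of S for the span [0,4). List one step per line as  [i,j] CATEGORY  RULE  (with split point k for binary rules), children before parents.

[0,4] S   <
  [0,1] "near" : S/N
  [1,4] S\(S/N)   >
    [1,2] "today" : (S\(S/N))/PP
    [2,4] PP   >
      [2,3] PP/(PP\NP)   >T
        [2,3] "sent" : NP
      [3,4] "saw" : PP\NP

[0,1] S/N  lex  "near"
[1,2] (S\(S/N))/PP  lex  "today"
[2,3] NP  lex  "sent"
[2,3] PP/(PP\NP)  >T
[3,4] PP\NP  lex  "saw"
[2,4] PP  >  k=3
[1,4] S\(S/N)  >  k=2
[0,4] S  <  k=1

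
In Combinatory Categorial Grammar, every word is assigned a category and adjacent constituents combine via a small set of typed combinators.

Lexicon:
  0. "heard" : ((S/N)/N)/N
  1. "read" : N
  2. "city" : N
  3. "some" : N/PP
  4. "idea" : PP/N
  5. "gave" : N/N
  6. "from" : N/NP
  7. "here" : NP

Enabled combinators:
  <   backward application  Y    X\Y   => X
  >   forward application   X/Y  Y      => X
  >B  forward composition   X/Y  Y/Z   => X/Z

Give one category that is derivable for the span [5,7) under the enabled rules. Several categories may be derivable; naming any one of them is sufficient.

[0,8] S   >
  [0,5] S/N   >B
    [0,3] S/N   >
      [0,2] (S/N)/N   >
        [0,1] "heard" : ((S/N)/N)/N
        [1,2] "read" : N
      [2,3] "city" : N
    [3,5] N/N   >B
      [3,4] "some" : N/PP
      [4,5] "idea" : PP/N
  [5,8] N   >
    [5,7] N/NP   >B
      [5,6] "gave" : N/N
      [6,7] "from" : N/NP
    [7,8] "here" : NP

N/NP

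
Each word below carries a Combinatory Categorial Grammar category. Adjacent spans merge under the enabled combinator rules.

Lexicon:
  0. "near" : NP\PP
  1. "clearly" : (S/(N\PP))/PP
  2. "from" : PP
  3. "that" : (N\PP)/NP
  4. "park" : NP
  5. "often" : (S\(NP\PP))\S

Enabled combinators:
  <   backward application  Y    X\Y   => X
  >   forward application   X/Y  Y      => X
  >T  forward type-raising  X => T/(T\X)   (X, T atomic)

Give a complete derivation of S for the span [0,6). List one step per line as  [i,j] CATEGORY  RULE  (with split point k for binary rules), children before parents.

[0,6] S   <
  [0,1] "near" : NP\PP
  [1,6] S\(NP\PP)   <
    [1,5] S   >
      [1,3] S/(N\PP)   >
        [1,2] "clearly" : (S/(N\PP))/PP
        [2,3] "from" : PP
      [3,5] N\PP   >
        [3,4] "that" : (N\PP)/NP
        [4,5] "park" : NP
    [5,6] "often" : (S\(NP\PP))\S

[0,1] NP\PP  lex  "near"
[1,2] (S/(N\PP))/PP  lex  "clearly"
[2,3] PP  lex  "from"
[1,3] S/(N\PP)  >  k=2
[3,4] (N\PP)/NP  lex  "that"
[4,5] NP  lex  "park"
[3,5] N\PP  >  k=4
[1,5] S  >  k=3
[5,6] (S\(NP\PP))\S  lex  "often"
[1,6] S\(NP\PP)  <  k=5
[0,6] S  <  k=1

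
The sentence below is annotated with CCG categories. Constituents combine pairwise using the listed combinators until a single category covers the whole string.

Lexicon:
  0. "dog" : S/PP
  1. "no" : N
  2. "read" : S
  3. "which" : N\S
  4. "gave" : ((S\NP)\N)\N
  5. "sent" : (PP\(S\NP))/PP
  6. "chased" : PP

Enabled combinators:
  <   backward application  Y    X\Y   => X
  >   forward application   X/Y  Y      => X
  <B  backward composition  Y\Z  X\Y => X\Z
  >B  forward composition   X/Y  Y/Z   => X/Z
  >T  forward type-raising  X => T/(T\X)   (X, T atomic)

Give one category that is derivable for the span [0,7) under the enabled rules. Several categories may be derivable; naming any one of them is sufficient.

S

[0,7] S   >
  [0,1] "dog" : S/PP
  [1,7] PP   <
    [1,2] "no" : N
    [2,7] PP\N   <B
      [2,5] (S\NP)\N   <
        [2,4] N   <
          [2,3] "read" : S
          [3,4] "which" : N\S
        [4,5] "gave" : ((S\NP)\N)\N
      [5,7] PP\(S\NP)   >
        [5,6] "sent" : (PP\(S\NP))/PP
        [6,7] "chased" : PP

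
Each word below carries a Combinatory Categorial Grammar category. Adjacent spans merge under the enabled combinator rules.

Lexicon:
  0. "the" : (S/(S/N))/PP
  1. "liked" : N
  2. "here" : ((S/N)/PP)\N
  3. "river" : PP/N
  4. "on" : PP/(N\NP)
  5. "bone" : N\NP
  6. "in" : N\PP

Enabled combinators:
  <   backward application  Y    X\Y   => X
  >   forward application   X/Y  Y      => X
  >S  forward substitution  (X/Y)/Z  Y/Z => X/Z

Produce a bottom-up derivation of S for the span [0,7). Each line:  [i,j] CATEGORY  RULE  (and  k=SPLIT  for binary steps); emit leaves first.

[0,7] S   >
  [0,3] S/PP   >S
    [0,1] "the" : (S/(S/N))/PP
    [1,3] (S/N)/PP   <
      [1,2] "liked" : N
      [2,3] "here" : ((S/N)/PP)\N
  [3,7] PP   >
    [3,4] "river" : PP/N
    [4,7] N   <
      [4,6] PP   >
        [4,5] "on" : PP/(N\NP)
        [5,6] "bone" : N\NP
      [6,7] "in" : N\PP

[0,1] (S/(S/N))/PP  lex  "the"
[1,2] N  lex  "liked"
[2,3] ((S/N)/PP)\N  lex  "here"
[1,3] (S/N)/PP  <  k=2
[0,3] S/PP  >S  k=1
[3,4] PP/N  lex  "river"
[4,5] PP/(N\NP)  lex  "on"
[5,6] N\NP  lex  "bone"
[4,6] PP  >  k=5
[6,7] N\PP  lex  "in"
[4,7] N  <  k=6
[3,7] PP  >  k=4
[0,7] S  >  k=3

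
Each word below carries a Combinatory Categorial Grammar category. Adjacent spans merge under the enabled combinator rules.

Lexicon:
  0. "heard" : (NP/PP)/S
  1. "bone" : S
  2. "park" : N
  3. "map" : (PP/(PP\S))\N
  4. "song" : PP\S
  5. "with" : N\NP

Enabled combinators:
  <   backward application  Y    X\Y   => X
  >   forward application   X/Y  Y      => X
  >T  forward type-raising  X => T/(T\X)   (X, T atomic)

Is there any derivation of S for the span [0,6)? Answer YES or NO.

(NP/PP)/S S N (PP/(PP\S))\N PP\S N\NP
CKY chart[0,6] = {N, N/(N\N), NP/(NP\N), PP/(PP\N), S/(S\N)}; S ∉ chart

NO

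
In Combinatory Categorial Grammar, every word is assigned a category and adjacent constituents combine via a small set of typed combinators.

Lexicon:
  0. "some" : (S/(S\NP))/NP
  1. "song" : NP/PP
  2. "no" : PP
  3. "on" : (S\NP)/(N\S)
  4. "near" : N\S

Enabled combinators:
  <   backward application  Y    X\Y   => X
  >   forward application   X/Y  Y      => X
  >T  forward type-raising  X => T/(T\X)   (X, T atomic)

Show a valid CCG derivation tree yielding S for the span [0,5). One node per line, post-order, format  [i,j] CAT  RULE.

[0,1] (S/(S\NP))/NP  lex  "some"
[1,2] NP/PP  lex  "song"
[2,3] PP  lex  "no"
[1,3] NP  >  k=2
[0,3] S/(S\NP)  >  k=1
[3,4] (S\NP)/(N\S)  lex  "on"
[4,5] N\S  lex  "near"
[3,5] S\NP  >  k=4
[0,5] S  >  k=3

[0,5] S   >
  [0,3] S/(S\NP)   >
    [0,1] "some" : (S/(S\NP))/NP
    [1,3] NP   >
      [1,2] "song" : NP/PP
      [2,3] "no" : PP
  [3,5] S\NP   >
    [3,4] "on" : (S\NP)/(N\S)
    [4,5] "near" : N\S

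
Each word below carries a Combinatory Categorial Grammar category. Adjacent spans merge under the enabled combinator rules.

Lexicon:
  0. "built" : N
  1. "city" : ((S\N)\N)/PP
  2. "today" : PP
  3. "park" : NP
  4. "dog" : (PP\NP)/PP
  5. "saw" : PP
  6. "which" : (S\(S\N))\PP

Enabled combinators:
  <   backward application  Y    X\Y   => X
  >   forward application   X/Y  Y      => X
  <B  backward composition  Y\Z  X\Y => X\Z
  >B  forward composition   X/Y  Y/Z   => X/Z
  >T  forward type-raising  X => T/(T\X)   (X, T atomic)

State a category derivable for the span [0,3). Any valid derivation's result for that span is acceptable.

S\N

[0,7] S   <
  [0,3] S\N   <
    [0,1] "built" : N
    [1,3] (S\N)\N   >
      [1,2] "city" : ((S\N)\N)/PP
      [2,3] "today" : PP
  [3,7] S\(S\N)   <
    [3,6] PP   >
      [3,4] PP/(PP\NP)   >T
        [3,4] "park" : NP
      [4,6] PP\NP   >
        [4,5] "dog" : (PP\NP)/PP
        [5,6] "saw" : PP
    [6,7] "which" : (S\(S\N))\PP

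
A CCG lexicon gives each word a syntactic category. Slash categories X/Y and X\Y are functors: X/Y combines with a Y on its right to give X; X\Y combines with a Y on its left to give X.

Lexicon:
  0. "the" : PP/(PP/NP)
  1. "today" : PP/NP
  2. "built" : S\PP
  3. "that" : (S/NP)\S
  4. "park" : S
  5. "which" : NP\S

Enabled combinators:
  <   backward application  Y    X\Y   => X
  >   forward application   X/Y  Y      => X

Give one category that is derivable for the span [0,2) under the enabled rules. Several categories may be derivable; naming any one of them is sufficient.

PP

[0,6] S   >
  [0,4] S/NP   <
    [0,3] S   <
      [0,2] PP   >
        [0,1] "the" : PP/(PP/NP)
        [1,2] "today" : PP/NP
      [2,3] "built" : S\PP
    [3,4] "that" : (S/NP)\S
  [4,6] NP   <
    [4,5] "park" : S
    [5,6] "which" : NP\S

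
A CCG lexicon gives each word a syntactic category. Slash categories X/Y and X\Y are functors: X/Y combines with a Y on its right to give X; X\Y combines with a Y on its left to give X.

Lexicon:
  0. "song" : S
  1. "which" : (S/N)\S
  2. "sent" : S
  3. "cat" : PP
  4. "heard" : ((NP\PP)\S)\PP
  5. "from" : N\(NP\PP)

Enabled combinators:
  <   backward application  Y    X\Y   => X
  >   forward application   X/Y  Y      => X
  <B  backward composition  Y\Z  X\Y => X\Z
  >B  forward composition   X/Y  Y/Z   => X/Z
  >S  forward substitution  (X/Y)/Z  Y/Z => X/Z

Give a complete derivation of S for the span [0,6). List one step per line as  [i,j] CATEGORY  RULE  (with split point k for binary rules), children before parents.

[0,1] S  lex  "song"
[1,2] (S/N)\S  lex  "which"
[0,2] S/N  <  k=1
[2,3] S  lex  "sent"
[3,4] PP  lex  "cat"
[4,5] ((NP\PP)\S)\PP  lex  "heard"
[3,5] (NP\PP)\S  <  k=4
[2,5] NP\PP  <  k=3
[5,6] N\(NP\PP)  lex  "from"
[2,6] N  <  k=5
[0,6] S  >  k=2

[0,6] S   >
  [0,2] S/N   <
    [0,1] "song" : S
    [1,2] "which" : (S/N)\S
  [2,6] N   <
    [2,5] NP\PP   <
      [2,3] "sent" : S
      [3,5] (NP\PP)\S   <
        [3,4] "cat" : PP
        [4,5] "heard" : ((NP\PP)\S)\PP
    [5,6] "from" : N\(NP\PP)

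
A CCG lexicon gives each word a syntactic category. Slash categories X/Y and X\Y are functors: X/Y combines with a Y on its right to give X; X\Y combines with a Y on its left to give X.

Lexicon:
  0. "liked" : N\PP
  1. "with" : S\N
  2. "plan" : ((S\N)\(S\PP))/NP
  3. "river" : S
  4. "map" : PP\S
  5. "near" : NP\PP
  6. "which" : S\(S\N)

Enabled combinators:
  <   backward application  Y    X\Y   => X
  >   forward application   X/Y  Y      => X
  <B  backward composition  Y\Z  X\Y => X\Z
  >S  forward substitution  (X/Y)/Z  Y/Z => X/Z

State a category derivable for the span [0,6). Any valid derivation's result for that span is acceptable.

[0,7] S   <
  [0,6] S\N   <
    [0,2] S\PP   <B
      [0,1] "liked" : N\PP
      [1,2] "with" : S\N
    [2,6] (S\N)\(S\PP)   >
      [2,3] "plan" : ((S\N)\(S\PP))/NP
      [3,6] NP   <
        [3,5] PP   <
          [3,4] "river" : S
          [4,5] "map" : PP\S
        [5,6] "near" : NP\PP
  [6,7] "which" : S\(S\N)

S\N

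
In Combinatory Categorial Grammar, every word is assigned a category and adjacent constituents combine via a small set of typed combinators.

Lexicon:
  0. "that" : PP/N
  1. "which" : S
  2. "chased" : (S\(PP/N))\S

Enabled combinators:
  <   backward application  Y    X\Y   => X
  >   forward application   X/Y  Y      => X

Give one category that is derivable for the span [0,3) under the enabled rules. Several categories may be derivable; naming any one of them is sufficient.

S

[0,3] S   <
  [0,1] "that" : PP/N
  [1,3] S\(PP/N)   <
    [1,2] "which" : S
    [2,3] "chased" : (S\(PP/N))\S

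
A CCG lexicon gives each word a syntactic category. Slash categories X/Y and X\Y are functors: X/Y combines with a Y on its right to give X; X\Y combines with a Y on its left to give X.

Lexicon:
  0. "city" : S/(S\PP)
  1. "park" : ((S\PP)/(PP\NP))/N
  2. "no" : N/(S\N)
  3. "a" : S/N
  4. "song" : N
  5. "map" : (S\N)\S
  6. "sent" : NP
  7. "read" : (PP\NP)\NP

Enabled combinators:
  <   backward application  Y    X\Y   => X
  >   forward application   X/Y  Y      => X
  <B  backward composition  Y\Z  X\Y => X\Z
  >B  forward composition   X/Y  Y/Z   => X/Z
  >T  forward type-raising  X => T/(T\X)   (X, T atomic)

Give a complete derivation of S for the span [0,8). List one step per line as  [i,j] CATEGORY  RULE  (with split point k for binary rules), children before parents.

[0,1] S/(S\PP)  lex  "city"
[1,2] ((S\PP)/(PP\NP))/N  lex  "park"
[2,3] N/(S\N)  lex  "no"
[3,4] S/N  lex  "a"
[4,5] N  lex  "song"
[3,5] S  >  k=4
[5,6] (S\N)\S  lex  "map"
[3,6] S\N  <  k=5
[2,6] N  >  k=3
[1,6] (S\PP)/(PP\NP)  >  k=2
[6,7] NP  lex  "sent"
[7,8] (PP\NP)\NP  lex  "read"
[6,8] PP\NP  <  k=7
[1,8] S\PP  >  k=6
[0,8] S  >  k=1

[0,8] S   >
  [0,1] "city" : S/(S\PP)
  [1,8] S\PP   >
    [1,6] (S\PP)/(PP\NP)   >
      [1,2] "park" : ((S\PP)/(PP\NP))/N
      [2,6] N   >
        [2,3] "no" : N/(S\N)
        [3,6] S\N   <
          [3,5] S   >
            [3,4] "a" : S/N
            [4,5] "song" : N
          [5,6] "map" : (S\N)\S
    [6,8] PP\NP   <
      [6,7] "sent" : NP
      [7,8] "read" : (PP\NP)\NP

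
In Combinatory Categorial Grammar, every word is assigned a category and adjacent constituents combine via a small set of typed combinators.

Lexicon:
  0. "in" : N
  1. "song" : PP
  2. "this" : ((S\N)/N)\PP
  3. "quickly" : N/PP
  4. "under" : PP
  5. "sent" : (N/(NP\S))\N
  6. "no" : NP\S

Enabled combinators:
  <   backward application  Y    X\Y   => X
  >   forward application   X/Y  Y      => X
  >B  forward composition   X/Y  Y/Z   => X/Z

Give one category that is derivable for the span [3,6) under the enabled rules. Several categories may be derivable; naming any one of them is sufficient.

[0,7] S   <
  [0,1] "in" : N
  [1,7] S\N   >
    [1,3] (S\N)/N   <
      [1,2] "song" : PP
      [2,3] "this" : ((S\N)/N)\PP
    [3,7] N   >
      [3,6] N/(NP\S)   <
        [3,5] N   >
          [3,4] "quickly" : N/PP
          [4,5] "under" : PP
        [5,6] "sent" : (N/(NP\S))\N
      [6,7] "no" : NP\S

N/(NP\S)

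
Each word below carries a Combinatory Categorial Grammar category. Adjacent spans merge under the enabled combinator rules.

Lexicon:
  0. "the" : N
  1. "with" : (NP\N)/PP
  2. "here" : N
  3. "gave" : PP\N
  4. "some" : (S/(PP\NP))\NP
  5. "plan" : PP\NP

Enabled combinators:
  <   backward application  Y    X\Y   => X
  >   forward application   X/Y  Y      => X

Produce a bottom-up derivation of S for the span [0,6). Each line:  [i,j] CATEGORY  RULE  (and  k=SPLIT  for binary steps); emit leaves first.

[0,6] S   >
  [0,5] S/(PP\NP)   <
    [0,4] NP   <
      [0,1] "the" : N
      [1,4] NP\N   >
        [1,2] "with" : (NP\N)/PP
        [2,4] PP   <
          [2,3] "here" : N
          [3,4] "gave" : PP\N
    [4,5] "some" : (S/(PP\NP))\NP
  [5,6] "plan" : PP\NP

[0,1] N  lex  "the"
[1,2] (NP\N)/PP  lex  "with"
[2,3] N  lex  "here"
[3,4] PP\N  lex  "gave"
[2,4] PP  <  k=3
[1,4] NP\N  >  k=2
[0,4] NP  <  k=1
[4,5] (S/(PP\NP))\NP  lex  "some"
[0,5] S/(PP\NP)  <  k=4
[5,6] PP\NP  lex  "plan"
[0,6] S  >  k=5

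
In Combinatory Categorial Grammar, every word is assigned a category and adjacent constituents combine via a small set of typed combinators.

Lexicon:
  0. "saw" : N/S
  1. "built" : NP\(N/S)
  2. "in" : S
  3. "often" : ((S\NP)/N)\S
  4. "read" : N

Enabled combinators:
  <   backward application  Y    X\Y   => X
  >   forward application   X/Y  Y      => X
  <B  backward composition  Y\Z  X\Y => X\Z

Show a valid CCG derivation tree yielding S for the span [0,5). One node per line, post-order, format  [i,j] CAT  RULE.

[0,5] S   <
  [0,2] NP   <
    [0,1] "saw" : N/S
    [1,2] "built" : NP\(N/S)
  [2,5] S\NP   >
    [2,4] (S\NP)/N   <
      [2,3] "in" : S
      [3,4] "often" : ((S\NP)/N)\S
    [4,5] "read" : N

[0,1] N/S  lex  "saw"
[1,2] NP\(N/S)  lex  "built"
[0,2] NP  <  k=1
[2,3] S  lex  "in"
[3,4] ((S\NP)/N)\S  lex  "often"
[2,4] (S\NP)/N  <  k=3
[4,5] N  lex  "read"
[2,5] S\NP  >  k=4
[0,5] S  <  k=2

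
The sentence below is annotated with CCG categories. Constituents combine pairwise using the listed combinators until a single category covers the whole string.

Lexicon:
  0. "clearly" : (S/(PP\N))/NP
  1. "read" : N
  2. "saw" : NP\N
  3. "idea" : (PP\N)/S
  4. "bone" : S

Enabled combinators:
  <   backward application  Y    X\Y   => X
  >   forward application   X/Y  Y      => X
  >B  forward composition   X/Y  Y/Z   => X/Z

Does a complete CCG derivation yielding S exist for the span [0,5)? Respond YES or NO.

[0,5] S   >
  [0,3] S/(PP\N)   >
    [0,1] "clearly" : (S/(PP\N))/NP
    [1,3] NP   <
      [1,2] "read" : N
      [2,3] "saw" : NP\N
  [3,5] PP\N   >
    [3,4] "idea" : (PP\N)/S
    [4,5] "bone" : S

YES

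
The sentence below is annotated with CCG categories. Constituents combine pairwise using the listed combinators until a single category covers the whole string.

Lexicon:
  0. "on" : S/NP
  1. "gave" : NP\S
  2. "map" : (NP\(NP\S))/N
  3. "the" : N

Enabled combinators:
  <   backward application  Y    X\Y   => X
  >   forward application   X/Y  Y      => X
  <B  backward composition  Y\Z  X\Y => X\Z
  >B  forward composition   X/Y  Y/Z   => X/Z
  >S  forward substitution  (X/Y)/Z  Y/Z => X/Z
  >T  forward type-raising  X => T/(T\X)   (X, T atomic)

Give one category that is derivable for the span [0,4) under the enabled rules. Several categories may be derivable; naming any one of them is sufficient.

[0,4] S   >
  [0,1] "on" : S/NP
  [1,4] NP   <
    [1,2] "gave" : NP\S
    [2,4] NP\(NP\S)   >
      [2,3] "map" : (NP\(NP\S))/N
      [3,4] "the" : N

S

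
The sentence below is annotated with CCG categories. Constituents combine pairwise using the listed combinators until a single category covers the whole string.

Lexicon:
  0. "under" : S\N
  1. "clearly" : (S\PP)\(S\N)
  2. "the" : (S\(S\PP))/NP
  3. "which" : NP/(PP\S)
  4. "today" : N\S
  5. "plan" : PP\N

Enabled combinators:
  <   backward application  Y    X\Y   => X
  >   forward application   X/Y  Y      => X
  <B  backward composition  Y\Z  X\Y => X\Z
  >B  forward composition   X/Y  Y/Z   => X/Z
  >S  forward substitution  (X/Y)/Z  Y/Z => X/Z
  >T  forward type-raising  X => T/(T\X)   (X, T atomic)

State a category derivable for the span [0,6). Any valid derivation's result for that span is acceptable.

[0,6] S   <
  [0,2] S\PP   <
    [0,1] "under" : S\N
    [1,2] "clearly" : (S\PP)\(S\N)
  [2,6] S\(S\PP)   >
    [2,3] "the" : (S\(S\PP))/NP
    [3,6] NP   >
      [3,4] "which" : NP/(PP\S)
      [4,6] PP\S   <B
        [4,5] "today" : N\S
        [5,6] "plan" : PP\N

S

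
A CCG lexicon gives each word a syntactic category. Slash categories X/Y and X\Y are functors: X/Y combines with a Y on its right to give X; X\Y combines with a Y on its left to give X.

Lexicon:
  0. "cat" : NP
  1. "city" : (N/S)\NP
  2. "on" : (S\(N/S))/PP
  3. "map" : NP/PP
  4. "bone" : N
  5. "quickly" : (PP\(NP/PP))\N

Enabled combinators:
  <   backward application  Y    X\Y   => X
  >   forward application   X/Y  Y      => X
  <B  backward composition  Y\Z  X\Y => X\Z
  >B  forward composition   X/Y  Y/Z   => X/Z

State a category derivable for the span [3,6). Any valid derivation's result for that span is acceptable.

[0,6] S   <
  [0,2] N/S   <
    [0,1] "cat" : NP
    [1,2] "city" : (N/S)\NP
  [2,6] S\(N/S)   >
    [2,3] "on" : (S\(N/S))/PP
    [3,6] PP   <
      [3,4] "map" : NP/PP
      [4,6] PP\(NP/PP)   <
        [4,5] "bone" : N
        [5,6] "quickly" : (PP\(NP/PP))\N

PP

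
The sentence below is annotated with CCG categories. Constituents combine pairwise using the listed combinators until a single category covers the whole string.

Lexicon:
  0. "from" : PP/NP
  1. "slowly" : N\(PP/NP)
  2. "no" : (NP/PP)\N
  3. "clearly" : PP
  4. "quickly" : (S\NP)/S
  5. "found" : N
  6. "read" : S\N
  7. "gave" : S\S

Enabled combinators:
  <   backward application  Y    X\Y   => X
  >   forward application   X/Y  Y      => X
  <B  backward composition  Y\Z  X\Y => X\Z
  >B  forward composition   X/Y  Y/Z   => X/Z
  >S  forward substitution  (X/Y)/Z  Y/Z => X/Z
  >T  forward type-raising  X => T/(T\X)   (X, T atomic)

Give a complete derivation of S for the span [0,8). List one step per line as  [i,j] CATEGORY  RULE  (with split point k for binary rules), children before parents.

[0,1] PP/NP  lex  "from"
[1,2] N\(PP/NP)  lex  "slowly"
[0,2] N  <  k=1
[2,3] (NP/PP)\N  lex  "no"
[0,3] NP/PP  <  k=2
[3,4] PP  lex  "clearly"
[0,4] NP  >  k=3
[4,5] (S\NP)/S  lex  "quickly"
[5,6] N  lex  "found"
[6,7] S\N  lex  "read"
[5,7] S  <  k=6
[4,7] S\NP  >  k=5
[7,8] S\S  lex  "gave"
[4,8] S\NP  <B  k=7
[0,8] S  <  k=4

[0,8] S   <
  [0,4] NP   >
    [0,3] NP/PP   <
      [0,2] N   <
        [0,1] "from" : PP/NP
        [1,2] "slowly" : N\(PP/NP)
      [2,3] "no" : (NP/PP)\N
    [3,4] "clearly" : PP
  [4,8] S\NP   <B
    [4,7] S\NP   >
      [4,5] "quickly" : (S\NP)/S
      [5,7] S   <
        [5,6] "found" : N
        [6,7] "read" : S\N
    [7,8] "gave" : S\S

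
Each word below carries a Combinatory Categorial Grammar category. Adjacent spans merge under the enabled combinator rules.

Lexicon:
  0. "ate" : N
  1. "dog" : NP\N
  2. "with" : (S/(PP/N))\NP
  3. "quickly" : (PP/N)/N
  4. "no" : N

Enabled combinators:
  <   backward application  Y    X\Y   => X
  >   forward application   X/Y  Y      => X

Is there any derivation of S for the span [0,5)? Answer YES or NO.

[0,5] S   >
  [0,3] S/(PP/N)   <
    [0,2] NP   <
      [0,1] "ate" : N
      [1,2] "dog" : NP\N
    [2,3] "with" : (S/(PP/N))\NP
  [3,5] PP/N   >
    [3,4] "quickly" : (PP/N)/N
    [4,5] "no" : N

YES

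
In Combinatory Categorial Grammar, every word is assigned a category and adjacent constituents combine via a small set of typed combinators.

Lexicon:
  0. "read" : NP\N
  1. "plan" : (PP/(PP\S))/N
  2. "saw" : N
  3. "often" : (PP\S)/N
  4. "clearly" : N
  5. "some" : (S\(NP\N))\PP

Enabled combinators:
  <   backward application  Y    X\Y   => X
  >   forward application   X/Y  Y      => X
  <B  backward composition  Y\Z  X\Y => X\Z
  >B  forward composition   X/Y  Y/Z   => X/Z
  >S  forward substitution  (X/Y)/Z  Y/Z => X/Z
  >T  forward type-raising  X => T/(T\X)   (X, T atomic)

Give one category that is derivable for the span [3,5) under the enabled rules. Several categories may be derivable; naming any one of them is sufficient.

PP\S

[0,6] S   <
  [0,1] "read" : NP\N
  [1,6] S\(NP\N)   <
    [1,5] PP   >
      [1,3] PP/(PP\S)   >
        [1,2] "plan" : (PP/(PP\S))/N
        [2,3] "saw" : N
      [3,5] PP\S   >
        [3,4] "often" : (PP\S)/N
        [4,5] "clearly" : N
    [5,6] "some" : (S\(NP\N))\PP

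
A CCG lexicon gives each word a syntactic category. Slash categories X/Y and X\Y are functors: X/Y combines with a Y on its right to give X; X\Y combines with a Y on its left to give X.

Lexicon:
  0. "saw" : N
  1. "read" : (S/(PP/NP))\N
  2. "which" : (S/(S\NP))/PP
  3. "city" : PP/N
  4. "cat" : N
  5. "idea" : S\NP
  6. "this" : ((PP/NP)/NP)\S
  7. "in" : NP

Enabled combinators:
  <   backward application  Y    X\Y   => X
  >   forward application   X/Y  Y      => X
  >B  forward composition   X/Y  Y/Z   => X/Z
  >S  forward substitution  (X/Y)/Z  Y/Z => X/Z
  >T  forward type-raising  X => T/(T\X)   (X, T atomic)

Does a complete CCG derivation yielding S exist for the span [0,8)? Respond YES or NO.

[0,8] S   >
  [0,2] S/(PP/NP)   <
    [0,1] "saw" : N
    [1,2] "read" : (S/(PP/NP))\N
  [2,8] PP/NP   >
    [2,7] (PP/NP)/NP   <
      [2,6] S   >
        [2,5] S/(S\NP)   >
          [2,3] "which" : (S/(S\NP))/PP
          [3,5] PP   >
            [3,4] "city" : PP/N
            [4,5] "cat" : N
        [5,6] "idea" : S\NP
      [6,7] "this" : ((PP/NP)/NP)\S
    [7,8] "in" : NP

YES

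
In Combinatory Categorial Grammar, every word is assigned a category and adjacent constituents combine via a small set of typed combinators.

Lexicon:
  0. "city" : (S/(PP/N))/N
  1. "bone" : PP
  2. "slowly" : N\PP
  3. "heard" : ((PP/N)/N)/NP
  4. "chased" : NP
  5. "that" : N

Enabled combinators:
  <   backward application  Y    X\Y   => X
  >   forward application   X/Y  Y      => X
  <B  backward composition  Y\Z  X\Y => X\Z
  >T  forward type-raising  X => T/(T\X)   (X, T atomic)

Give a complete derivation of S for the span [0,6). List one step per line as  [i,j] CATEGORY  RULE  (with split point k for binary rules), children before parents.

[0,1] (S/(PP/N))/N  lex  "city"
[1,2] PP  lex  "bone"
[2,3] N\PP  lex  "slowly"
[1,3] N  <  k=2
[0,3] S/(PP/N)  >  k=1
[3,4] ((PP/N)/N)/NP  lex  "heard"
[4,5] NP  lex  "chased"
[3,5] (PP/N)/N  >  k=4
[5,6] N  lex  "that"
[3,6] PP/N  >  k=5
[0,6] S  >  k=3

[0,6] S   >
  [0,3] S/(PP/N)   >
    [0,1] "city" : (S/(PP/N))/N
    [1,3] N   <
      [1,2] "bone" : PP
      [2,3] "slowly" : N\PP
  [3,6] PP/N   >
    [3,5] (PP/N)/N   >
      [3,4] "heard" : ((PP/N)/N)/NP
      [4,5] "chased" : NP
    [5,6] "that" : N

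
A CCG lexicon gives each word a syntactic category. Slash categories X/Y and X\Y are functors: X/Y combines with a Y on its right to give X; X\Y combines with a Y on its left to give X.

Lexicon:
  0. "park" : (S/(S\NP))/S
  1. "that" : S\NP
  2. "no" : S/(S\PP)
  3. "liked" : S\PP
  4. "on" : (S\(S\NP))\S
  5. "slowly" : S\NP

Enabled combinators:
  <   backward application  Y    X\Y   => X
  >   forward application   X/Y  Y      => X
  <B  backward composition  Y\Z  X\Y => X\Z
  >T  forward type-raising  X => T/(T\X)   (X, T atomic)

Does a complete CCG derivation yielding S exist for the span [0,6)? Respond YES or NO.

YES

[0,6] S   >
  [0,5] S/(S\NP)   >
    [0,1] "park" : (S/(S\NP))/S
    [1,5] S   <
      [1,2] "that" : S\NP
      [2,5] S\(S\NP)   <
        [2,4] S   >
          [2,3] "no" : S/(S\PP)
          [3,4] "liked" : S\PP
        [4,5] "on" : (S\(S\NP))\S
  [5,6] "slowly" : S\NP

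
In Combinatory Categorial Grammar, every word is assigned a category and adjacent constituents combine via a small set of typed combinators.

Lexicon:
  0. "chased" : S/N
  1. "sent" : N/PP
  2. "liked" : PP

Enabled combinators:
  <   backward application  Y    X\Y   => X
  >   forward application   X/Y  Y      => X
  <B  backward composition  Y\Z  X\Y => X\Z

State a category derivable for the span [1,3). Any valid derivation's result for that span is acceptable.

[0,3] S   >
  [0,1] "chased" : S/N
  [1,3] N   >
    [1,2] "sent" : N/PP
    [2,3] "liked" : PP

N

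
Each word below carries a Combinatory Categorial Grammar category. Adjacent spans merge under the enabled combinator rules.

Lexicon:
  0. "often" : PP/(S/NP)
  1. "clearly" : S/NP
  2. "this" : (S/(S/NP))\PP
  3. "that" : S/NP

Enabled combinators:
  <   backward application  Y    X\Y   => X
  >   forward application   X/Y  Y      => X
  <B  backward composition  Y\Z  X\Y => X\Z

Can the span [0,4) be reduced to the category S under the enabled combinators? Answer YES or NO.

YES

[0,4] S   >
  [0,3] S/(S/NP)   <
    [0,2] PP   >
      [0,1] "often" : PP/(S/NP)
      [1,2] "clearly" : S/NP
    [2,3] "this" : (S/(S/NP))\PP
  [3,4] "that" : S/NP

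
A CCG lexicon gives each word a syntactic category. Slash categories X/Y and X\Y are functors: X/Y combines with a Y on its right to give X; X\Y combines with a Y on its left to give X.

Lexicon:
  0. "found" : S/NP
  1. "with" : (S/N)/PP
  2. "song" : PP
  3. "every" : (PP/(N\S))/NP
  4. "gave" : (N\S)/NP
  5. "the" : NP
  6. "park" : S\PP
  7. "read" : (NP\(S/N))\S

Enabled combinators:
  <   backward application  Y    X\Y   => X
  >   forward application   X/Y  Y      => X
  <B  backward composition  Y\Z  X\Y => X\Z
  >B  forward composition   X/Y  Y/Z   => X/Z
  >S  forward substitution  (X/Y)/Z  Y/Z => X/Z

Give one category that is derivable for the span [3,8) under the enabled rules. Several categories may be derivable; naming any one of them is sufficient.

NP\(S/N)

[0,8] S   >
  [0,1] "found" : S/NP
  [1,8] NP   <
    [1,3] S/N   >
      [1,2] "with" : (S/N)/PP
      [2,3] "song" : PP
    [3,8] NP\(S/N)   <
      [3,7] S   <
        [3,6] PP   >
          [3,5] PP/NP   >S
            [3,4] "every" : (PP/(N\S))/NP
            [4,5] "gave" : (N\S)/NP
          [5,6] "the" : NP
        [6,7] "park" : S\PP
      [7,8] "read" : (NP\(S/N))\S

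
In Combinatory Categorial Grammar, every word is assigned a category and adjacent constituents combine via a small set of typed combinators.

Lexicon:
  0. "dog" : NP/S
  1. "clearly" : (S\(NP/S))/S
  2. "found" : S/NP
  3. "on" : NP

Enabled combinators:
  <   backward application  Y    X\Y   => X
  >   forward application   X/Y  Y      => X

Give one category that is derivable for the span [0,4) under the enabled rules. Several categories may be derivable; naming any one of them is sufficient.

[0,4] S   <
  [0,1] "dog" : NP/S
  [1,4] S\(NP/S)   >
    [1,2] "clearly" : (S\(NP/S))/S
    [2,4] S   >
      [2,3] "found" : S/NP
      [3,4] "on" : NP

S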